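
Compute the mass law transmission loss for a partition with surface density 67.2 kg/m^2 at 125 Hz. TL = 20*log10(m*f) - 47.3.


m * f = 67.2 * 125 = 8400
20*log10(8400) = 78.4856 dB
TL = 78.4856 - 47.3 = 31.186 dB


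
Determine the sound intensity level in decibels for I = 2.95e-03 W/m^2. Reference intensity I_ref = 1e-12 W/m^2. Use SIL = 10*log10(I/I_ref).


I / I_ref = 2.95e-03 / 1e-12 = 2.95e+09
SIL = 10 * log10(2.95e+09) = 94.698 dB


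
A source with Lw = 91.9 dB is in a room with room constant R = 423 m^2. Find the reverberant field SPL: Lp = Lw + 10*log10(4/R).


4/R = 4/423 = 0.00945626
Lp = 91.9 + 10*log10(0.00945626) = 71.657 dB


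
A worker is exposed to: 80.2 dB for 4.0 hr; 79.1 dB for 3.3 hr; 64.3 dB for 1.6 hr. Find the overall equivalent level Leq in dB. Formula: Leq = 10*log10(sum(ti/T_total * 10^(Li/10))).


T_total = 4.0 + 3.3 + 1.6 = 8.9 hr
(4.0/8.9) * 10^(80.2/10) = 4.7062e+07
(3.3/8.9) * 10^(79.1/10) = 3.01387e+07
(1.6/8.9) * 10^(64.3/10) = 483871
Sum = 4.7062e+07 + 3.01387e+07 + 483871 = 7.76846e+07
Leq = 10*log10(7.76846e+07) = 78.903 dB


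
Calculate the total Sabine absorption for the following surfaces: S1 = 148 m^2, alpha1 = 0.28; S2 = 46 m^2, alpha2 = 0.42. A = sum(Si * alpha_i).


148 * 0.28 = 41.44
46 * 0.42 = 19.32
A_total = 41.44 + 19.32 = 60.76 m^2


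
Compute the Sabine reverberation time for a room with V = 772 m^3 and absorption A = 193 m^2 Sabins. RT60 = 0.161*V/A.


RT60 = 0.161 * 772 / 193 = 0.644 s


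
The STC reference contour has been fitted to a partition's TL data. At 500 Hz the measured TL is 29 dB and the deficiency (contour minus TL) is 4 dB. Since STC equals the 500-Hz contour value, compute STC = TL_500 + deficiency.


By ASTM E413, STC = value of the fitted reference contour at 500 Hz.
Contour value at 500 Hz = TL_500 + deficiency = 29 + 4 = 33
STC = 33


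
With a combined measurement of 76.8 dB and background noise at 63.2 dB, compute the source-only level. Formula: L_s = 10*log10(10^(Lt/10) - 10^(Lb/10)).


10^(76.8/10) = 4.7863e+07
10^(63.2/10) = 2.0893e+06
Difference = 4.7863e+07 - 2.0893e+06 = 4.57737e+07
L_source = 10*log10(4.57737e+07) = 76.606 dB


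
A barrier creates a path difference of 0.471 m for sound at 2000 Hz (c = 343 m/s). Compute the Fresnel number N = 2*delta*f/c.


N = 2*delta*f/c = 2*delta/lambda, where lambda = c/f
lambda = 343 / 2000 = 0.1715 m
N = 2 * 0.471 / 0.1715 = 5.4927


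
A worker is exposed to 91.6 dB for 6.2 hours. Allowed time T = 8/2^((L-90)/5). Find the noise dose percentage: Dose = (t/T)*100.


T_allowed = 8 / 2^((91.6 - 90)/5) = 6.40856 hr
Dose = 6.2 / 6.40856 * 100 = 96.746 %


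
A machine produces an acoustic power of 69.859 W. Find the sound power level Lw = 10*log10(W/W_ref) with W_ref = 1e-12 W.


W / W_ref = 69.859 / 1e-12 = 6.9859e+13
Lw = 10 * log10(6.9859e+13) = 138.44 dB


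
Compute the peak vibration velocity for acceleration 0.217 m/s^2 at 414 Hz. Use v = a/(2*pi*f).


omega = 2*pi*f = 2*pi*414 = 2601.24 rad/s
v = a / omega = 0.217 / 2601.24 = 8.3422e-05 m/s


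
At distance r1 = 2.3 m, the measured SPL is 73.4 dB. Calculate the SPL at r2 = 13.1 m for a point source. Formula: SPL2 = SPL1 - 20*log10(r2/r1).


r2/r1 = 13.1/2.3 = 5.69565
Correction = 20*log10(5.69565) = 15.1109 dB
SPL2 = 73.4 - 15.1109 = 58.289 dB


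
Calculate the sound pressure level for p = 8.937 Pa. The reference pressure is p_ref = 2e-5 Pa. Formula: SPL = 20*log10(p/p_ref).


p / p_ref = 8.937 / 2e-5 = 446850
SPL = 20 * log10(446850) = 113 dB


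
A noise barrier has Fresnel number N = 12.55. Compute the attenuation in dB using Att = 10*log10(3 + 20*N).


3 + 20*N = 3 + 20*12.55 = 254
Att = 10*log10(254) = 24.048 dB


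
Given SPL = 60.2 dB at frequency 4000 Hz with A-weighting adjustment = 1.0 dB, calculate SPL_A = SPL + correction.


A-weighting table: 4000 Hz -> 1.0 dB correction
SPL_A = SPL + correction = 60.2 + (1.0) = 61.2 dBA


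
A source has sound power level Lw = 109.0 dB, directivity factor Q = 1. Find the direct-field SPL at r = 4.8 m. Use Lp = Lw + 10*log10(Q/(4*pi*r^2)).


4*pi*r^2 = 4*pi*4.8^2 = 289.529 m^2
Q / (4*pi*r^2) = 1 / 289.529 = 0.00345389
Lp = 109.0 + 10*log10(0.00345389) = 84.383 dB


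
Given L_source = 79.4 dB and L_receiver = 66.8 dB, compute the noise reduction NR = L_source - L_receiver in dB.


NR = L_source - L_receiver (difference between source and receiving room levels)
NR = 79.4 - 66.8 = 12.6 dB


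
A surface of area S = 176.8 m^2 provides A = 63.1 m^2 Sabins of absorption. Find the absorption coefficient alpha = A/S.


Absorption coefficient = absorbed power / incident power
alpha = A / S = 63.1 / 176.8 = 0.3569


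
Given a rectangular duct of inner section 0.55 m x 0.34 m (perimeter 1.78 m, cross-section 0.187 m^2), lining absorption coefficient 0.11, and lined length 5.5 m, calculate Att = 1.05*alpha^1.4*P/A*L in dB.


alpha^1.4 = 0.11^1.4 = 0.0454935
Attenuation rate = 1.05 * alpha^1.4 * P / A
= 1.05 * 0.0454935 * 1.78 / 0.187 = 0.454692 dB/m
Total Att = 0.454692 * 5.5 = 2.5008 dB


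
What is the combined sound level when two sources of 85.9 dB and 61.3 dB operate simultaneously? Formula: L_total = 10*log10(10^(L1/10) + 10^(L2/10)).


10^(85.9/10) = 3.89045e+08
10^(61.3/10) = 1.34896e+06
Sum = 3.89045e+08 + 1.34896e+06 = 3.90394e+08
L_total = 10*log10(3.90394e+08) = 85.915 dB


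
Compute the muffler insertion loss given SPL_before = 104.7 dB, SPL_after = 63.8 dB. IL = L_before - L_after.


Insertion loss = SPL without muffler - SPL with muffler
IL = 104.7 - 63.8 = 40.9 dB


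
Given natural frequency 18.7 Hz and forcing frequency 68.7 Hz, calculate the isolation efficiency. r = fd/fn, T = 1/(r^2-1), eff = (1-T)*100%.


r = 68.7 / 18.7 = 3.6738
r^2 - 1 = 3.6738^2 - 1 = 12.4968
T = 1/12.4968 = 0.0800205
Efficiency = (1 - 0.0800205)*100 = 91.998 %


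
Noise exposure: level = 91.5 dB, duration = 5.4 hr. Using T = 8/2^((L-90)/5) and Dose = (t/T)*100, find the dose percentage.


T_allowed = 8 / 2^((91.5 - 90)/5) = 6.49802 hr
Dose = 5.4 / 6.49802 * 100 = 83.102 %


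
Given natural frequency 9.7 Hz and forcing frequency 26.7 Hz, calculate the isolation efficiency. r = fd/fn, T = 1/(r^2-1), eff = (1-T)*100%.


r = 26.7 / 9.7 = 2.75258
r^2 - 1 = 2.75258^2 - 1 = 6.5767
T = 1/6.5767 = 0.152052
Efficiency = (1 - 0.152052)*100 = 84.795 %


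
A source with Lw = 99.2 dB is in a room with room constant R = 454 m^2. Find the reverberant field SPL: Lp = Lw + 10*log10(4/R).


4/R = 4/454 = 0.00881057
Lp = 99.2 + 10*log10(0.00881057) = 78.65 dB


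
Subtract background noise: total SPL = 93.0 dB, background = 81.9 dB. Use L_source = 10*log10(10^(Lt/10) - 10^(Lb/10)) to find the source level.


10^(93.0/10) = 1.99526e+09
10^(81.9/10) = 1.54882e+08
Difference = 1.99526e+09 - 1.54882e+08 = 1.84038e+09
L_source = 10*log10(1.84038e+09) = 92.649 dB


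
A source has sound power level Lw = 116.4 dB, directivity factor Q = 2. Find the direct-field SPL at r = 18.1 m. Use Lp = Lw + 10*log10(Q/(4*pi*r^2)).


4*pi*r^2 = 4*pi*18.1^2 = 4116.87 m^2
Q / (4*pi*r^2) = 2 / 4116.87 = 0.000485806
Lp = 116.4 + 10*log10(0.000485806) = 83.265 dB


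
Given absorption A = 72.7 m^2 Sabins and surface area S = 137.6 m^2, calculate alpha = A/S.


Absorption coefficient = absorbed power / incident power
alpha = A / S = 72.7 / 137.6 = 0.52834


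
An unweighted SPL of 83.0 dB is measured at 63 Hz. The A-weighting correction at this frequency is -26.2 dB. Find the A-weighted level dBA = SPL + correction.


A-weighting table: 63 Hz -> -26.2 dB correction
SPL_A = SPL + correction = 83.0 + (-26.2) = 56.8 dBA


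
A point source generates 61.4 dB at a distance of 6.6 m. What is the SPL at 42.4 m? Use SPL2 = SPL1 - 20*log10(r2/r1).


r2/r1 = 42.4/6.6 = 6.42424
Correction = 20*log10(6.42424) = 16.1564 dB
SPL2 = 61.4 - 16.1564 = 45.244 dB


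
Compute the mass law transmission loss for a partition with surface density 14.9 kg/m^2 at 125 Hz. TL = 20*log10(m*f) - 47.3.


m * f = 14.9 * 125 = 1862.5
20*log10(1862.5) = 65.4019 dB
TL = 65.4019 - 47.3 = 18.102 dB


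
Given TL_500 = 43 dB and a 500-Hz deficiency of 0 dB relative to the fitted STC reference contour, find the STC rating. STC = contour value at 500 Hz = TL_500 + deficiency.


By ASTM E413, STC = value of the fitted reference contour at 500 Hz.
Contour value at 500 Hz = TL_500 + deficiency = 43 + 0 = 43
STC = 43


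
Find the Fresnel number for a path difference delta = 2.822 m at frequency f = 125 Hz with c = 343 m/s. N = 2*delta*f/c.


N = 2*delta*f/c = 2*delta/lambda, where lambda = c/f
lambda = 343 / 125 = 2.744 m
N = 2 * 2.822 / 2.744 = 2.0569


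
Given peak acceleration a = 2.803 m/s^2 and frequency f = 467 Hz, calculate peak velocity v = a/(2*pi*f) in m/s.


omega = 2*pi*f = 2*pi*467 = 2934.25 rad/s
v = a / omega = 2.803 / 2934.25 = 0.00095527 m/s


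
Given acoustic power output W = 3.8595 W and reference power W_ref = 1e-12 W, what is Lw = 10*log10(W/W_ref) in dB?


W / W_ref = 3.8595 / 1e-12 = 3.8595e+12
Lw = 10 * log10(3.8595e+12) = 125.87 dB


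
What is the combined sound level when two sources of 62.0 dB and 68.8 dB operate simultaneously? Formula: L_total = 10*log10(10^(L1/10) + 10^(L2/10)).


10^(62.0/10) = 1.58489e+06
10^(68.8/10) = 7.58578e+06
Sum = 1.58489e+06 + 7.58578e+06 = 9.17067e+06
L_total = 10*log10(9.17067e+06) = 69.624 dB


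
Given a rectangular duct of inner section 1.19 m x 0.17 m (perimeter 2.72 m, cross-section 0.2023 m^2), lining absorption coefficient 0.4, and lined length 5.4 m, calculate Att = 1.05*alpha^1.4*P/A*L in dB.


alpha^1.4 = 0.4^1.4 = 0.277258
Attenuation rate = 1.05 * alpha^1.4 * P / A
= 1.05 * 0.277258 * 2.72 / 0.2023 = 3.91423 dB/m
Total Att = 3.91423 * 5.4 = 21.137 dB


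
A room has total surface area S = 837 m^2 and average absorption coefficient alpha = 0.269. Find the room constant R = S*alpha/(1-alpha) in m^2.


R = 837 * 0.269 / (1 - 0.269) = 308.01 m^2


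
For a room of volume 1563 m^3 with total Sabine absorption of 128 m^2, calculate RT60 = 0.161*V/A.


RT60 = 0.161 * 1563 / 128 = 1.966 s


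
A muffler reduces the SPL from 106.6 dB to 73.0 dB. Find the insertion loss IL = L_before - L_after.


Insertion loss = SPL without muffler - SPL with muffler
IL = 106.6 - 73.0 = 33.6 dB


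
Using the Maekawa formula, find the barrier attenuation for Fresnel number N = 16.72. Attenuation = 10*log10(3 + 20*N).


3 + 20*N = 3 + 20*16.72 = 337.4
Att = 10*log10(337.4) = 25.281 dB


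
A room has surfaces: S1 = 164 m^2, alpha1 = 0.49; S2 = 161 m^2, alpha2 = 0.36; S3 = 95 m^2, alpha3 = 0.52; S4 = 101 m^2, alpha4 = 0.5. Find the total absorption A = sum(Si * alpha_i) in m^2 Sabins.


164 * 0.49 = 80.36
161 * 0.36 = 57.96
95 * 0.52 = 49.4
101 * 0.5 = 50.5
A_total = 80.36 + 57.96 + 49.4 + 50.5 = 238.22 m^2


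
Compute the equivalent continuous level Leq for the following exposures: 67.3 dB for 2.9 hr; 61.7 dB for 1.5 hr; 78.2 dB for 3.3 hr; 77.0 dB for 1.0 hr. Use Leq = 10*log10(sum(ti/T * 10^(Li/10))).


T_total = 2.9 + 1.5 + 3.3 + 1.0 = 8.7 hr
(2.9/8.7) * 10^(67.3/10) = 1.79011e+06
(1.5/8.7) * 10^(61.7/10) = 255019
(3.3/8.7) * 10^(78.2/10) = 2.50608e+07
(1.0/8.7) * 10^(77.0/10) = 5.76077e+06
Sum = 1.79011e+06 + 255019 + 2.50608e+07 + 5.76077e+06 = 3.28667e+07
Leq = 10*log10(3.28667e+07) = 75.168 dB


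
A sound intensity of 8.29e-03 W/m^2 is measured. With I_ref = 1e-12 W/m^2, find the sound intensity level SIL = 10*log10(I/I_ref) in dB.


I / I_ref = 8.29e-03 / 1e-12 = 8.29e+09
SIL = 10 * log10(8.29e+09) = 99.186 dB


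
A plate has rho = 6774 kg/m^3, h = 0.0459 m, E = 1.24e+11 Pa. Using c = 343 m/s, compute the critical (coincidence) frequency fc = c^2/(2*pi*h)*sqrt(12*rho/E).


12*rho/E = 12*6774/1.24e+11 = 6.55548e-07
sqrt(12*rho/E) = sqrt(6.55548e-07) = 0.000809659
c^2/(2*pi*h) = 343^2/(2*pi*0.0459) = 407939
fc = 407939 * 0.000809659 = 330.29 Hz


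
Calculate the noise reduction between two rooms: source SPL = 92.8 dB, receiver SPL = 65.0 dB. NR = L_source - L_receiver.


NR = L_source - L_receiver (difference between source and receiving room levels)
NR = 92.8 - 65.0 = 27.8 dB


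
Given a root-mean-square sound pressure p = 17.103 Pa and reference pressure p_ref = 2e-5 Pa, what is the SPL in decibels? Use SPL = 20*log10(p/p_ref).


p / p_ref = 17.103 / 2e-5 = 855150
SPL = 20 * log10(855150) = 118.64 dB


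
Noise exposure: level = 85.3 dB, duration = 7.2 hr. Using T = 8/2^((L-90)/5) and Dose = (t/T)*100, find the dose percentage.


T_allowed = 8 / 2^((85.3 - 90)/5) = 15.3482 hr
Dose = 7.2 / 15.3482 * 100 = 46.911 %


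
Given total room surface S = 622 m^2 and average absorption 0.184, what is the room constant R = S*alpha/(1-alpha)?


R = 622 * 0.184 / (1 - 0.184) = 140.25 m^2


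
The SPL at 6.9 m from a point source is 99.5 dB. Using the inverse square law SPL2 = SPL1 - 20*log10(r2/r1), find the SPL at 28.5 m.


r2/r1 = 28.5/6.9 = 4.13043
Correction = 20*log10(4.13043) = 12.3199 dB
SPL2 = 99.5 - 12.3199 = 87.18 dB


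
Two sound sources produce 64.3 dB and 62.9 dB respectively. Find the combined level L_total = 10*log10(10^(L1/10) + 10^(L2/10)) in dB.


10^(64.3/10) = 2.69153e+06
10^(62.9/10) = 1.94984e+06
Sum = 2.69153e+06 + 1.94984e+06 = 4.64137e+06
L_total = 10*log10(4.64137e+06) = 66.666 dB


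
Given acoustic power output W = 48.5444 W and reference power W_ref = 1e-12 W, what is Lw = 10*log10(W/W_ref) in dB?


W / W_ref = 48.5444 / 1e-12 = 4.85444e+13
Lw = 10 * log10(4.85444e+13) = 136.86 dB


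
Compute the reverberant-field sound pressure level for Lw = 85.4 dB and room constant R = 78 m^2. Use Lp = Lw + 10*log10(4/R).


4/R = 4/78 = 0.0512821
Lp = 85.4 + 10*log10(0.0512821) = 72.5 dB


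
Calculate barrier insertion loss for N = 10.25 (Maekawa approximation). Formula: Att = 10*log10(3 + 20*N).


3 + 20*N = 3 + 20*10.25 = 208
Att = 10*log10(208) = 23.181 dB


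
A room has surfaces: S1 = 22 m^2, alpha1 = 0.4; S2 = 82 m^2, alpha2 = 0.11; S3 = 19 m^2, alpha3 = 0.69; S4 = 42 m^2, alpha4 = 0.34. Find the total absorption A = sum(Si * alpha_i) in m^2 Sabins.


22 * 0.4 = 8.8
82 * 0.11 = 9.02
19 * 0.69 = 13.11
42 * 0.34 = 14.28
A_total = 8.8 + 9.02 + 13.11 + 14.28 = 45.21 m^2


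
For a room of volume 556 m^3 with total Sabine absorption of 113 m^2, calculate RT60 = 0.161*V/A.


RT60 = 0.161 * 556 / 113 = 0.79218 s


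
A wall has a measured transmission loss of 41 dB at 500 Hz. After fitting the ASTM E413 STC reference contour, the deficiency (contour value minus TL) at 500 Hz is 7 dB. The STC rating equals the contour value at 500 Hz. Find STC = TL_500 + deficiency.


By ASTM E413, STC = value of the fitted reference contour at 500 Hz.
Contour value at 500 Hz = TL_500 + deficiency = 41 + 7 = 48
STC = 48


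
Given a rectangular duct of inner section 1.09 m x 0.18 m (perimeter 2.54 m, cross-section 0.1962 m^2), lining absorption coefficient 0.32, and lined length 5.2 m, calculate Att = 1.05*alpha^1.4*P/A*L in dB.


alpha^1.4 = 0.32^1.4 = 0.202866
Attenuation rate = 1.05 * alpha^1.4 * P / A
= 1.05 * 0.202866 * 2.54 / 0.1962 = 2.75761 dB/m
Total Att = 2.75761 * 5.2 = 14.34 dB


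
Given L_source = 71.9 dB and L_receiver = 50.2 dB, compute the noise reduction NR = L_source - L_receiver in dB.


NR = L_source - L_receiver (difference between source and receiving room levels)
NR = 71.9 - 50.2 = 21.7 dB


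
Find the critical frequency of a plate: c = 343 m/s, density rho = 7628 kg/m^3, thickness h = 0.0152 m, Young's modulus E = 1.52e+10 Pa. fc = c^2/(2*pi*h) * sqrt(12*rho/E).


12*rho/E = 12*7628/1.52e+10 = 6.02211e-06
sqrt(12*rho/E) = sqrt(6.02211e-06) = 0.002454
c^2/(2*pi*h) = 343^2/(2*pi*0.0152) = 1.23187e+06
fc = 1.23187e+06 * 0.002454 = 3023 Hz


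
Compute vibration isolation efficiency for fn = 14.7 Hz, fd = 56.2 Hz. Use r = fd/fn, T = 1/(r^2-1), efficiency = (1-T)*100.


r = 56.2 / 14.7 = 3.82313
r^2 - 1 = 3.82313^2 - 1 = 13.6163
T = 1/13.6163 = 0.0734414
Efficiency = (1 - 0.0734414)*100 = 92.656 %


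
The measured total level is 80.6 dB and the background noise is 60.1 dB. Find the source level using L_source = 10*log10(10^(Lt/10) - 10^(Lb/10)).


10^(80.6/10) = 1.14815e+08
10^(60.1/10) = 1.02329e+06
Difference = 1.14815e+08 - 1.02329e+06 = 1.13792e+08
L_source = 10*log10(1.13792e+08) = 80.561 dB


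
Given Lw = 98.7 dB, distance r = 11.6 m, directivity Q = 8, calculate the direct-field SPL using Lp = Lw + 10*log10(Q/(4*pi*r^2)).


4*pi*r^2 = 4*pi*11.6^2 = 1690.93 m^2
Q / (4*pi*r^2) = 8 / 1690.93 = 0.00473112
Lp = 98.7 + 10*log10(0.00473112) = 75.45 dB


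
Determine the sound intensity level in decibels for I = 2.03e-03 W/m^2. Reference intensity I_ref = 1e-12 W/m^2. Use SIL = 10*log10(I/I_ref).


I / I_ref = 2.03e-03 / 1e-12 = 2.03e+09
SIL = 10 * log10(2.03e+09) = 93.075 dB


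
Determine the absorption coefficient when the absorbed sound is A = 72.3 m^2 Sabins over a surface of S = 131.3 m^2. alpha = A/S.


Absorption coefficient = absorbed power / incident power
alpha = A / S = 72.3 / 131.3 = 0.55065


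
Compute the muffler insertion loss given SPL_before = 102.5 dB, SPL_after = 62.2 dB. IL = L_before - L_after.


Insertion loss = SPL without muffler - SPL with muffler
IL = 102.5 - 62.2 = 40.3 dB


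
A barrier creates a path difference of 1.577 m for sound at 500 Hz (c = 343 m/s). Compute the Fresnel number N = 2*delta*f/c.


N = 2*delta*f/c = 2*delta/lambda, where lambda = c/f
lambda = 343 / 500 = 0.686 m
N = 2 * 1.577 / 0.686 = 4.5977


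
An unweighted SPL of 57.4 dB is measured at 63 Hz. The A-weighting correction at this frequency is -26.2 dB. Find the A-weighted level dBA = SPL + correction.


A-weighting table: 63 Hz -> -26.2 dB correction
SPL_A = SPL + correction = 57.4 + (-26.2) = 31.2 dBA


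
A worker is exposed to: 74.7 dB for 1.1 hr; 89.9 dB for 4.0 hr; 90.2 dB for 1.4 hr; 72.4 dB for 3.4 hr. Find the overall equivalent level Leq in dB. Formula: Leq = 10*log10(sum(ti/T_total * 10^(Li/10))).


T_total = 1.1 + 4.0 + 1.4 + 3.4 = 9.9 hr
(1.1/9.9) * 10^(74.7/10) = 3.27912e+06
(4.0/9.9) * 10^(89.9/10) = 3.94843e+08
(1.4/9.9) * 10^(90.2/10) = 1.48079e+08
(3.4/9.9) * 10^(72.4/10) = 5.9682e+06
Sum = 3.27912e+06 + 3.94843e+08 + 1.48079e+08 + 5.9682e+06 = 5.52169e+08
Leq = 10*log10(5.52169e+08) = 87.421 dB


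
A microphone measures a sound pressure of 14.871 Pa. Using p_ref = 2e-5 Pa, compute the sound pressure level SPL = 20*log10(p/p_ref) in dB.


p / p_ref = 14.871 / 2e-5 = 743550
SPL = 20 * log10(743550) = 117.43 dB


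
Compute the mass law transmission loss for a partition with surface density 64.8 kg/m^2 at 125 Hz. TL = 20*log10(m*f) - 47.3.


m * f = 64.8 * 125 = 8100
20*log10(8100) = 78.1697 dB
TL = 78.1697 - 47.3 = 30.87 dB


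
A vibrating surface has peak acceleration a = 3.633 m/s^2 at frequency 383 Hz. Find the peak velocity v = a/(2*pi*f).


omega = 2*pi*f = 2*pi*383 = 2406.46 rad/s
v = a / omega = 3.633 / 2406.46 = 0.0015097 m/s


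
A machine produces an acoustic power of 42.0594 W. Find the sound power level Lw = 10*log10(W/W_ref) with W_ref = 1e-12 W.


W / W_ref = 42.0594 / 1e-12 = 4.20594e+13
Lw = 10 * log10(4.20594e+13) = 136.24 dB


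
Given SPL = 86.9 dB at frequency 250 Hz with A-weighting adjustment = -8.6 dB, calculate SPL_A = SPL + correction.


A-weighting table: 250 Hz -> -8.6 dB correction
SPL_A = SPL + correction = 86.9 + (-8.6) = 78.3 dBA


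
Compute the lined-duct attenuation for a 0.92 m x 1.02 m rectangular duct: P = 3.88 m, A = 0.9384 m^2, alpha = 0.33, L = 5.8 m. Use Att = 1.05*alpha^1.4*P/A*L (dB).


alpha^1.4 = 0.33^1.4 = 0.211797
Attenuation rate = 1.05 * alpha^1.4 * P / A
= 1.05 * 0.211797 * 3.88 / 0.9384 = 0.919502 dB/m
Total Att = 0.919502 * 5.8 = 5.3331 dB


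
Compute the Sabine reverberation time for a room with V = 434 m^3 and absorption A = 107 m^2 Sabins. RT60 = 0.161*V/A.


RT60 = 0.161 * 434 / 107 = 0.65303 s


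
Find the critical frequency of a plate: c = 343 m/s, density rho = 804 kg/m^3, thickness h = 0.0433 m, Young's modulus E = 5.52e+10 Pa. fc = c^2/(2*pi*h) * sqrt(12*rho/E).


12*rho/E = 12*804/5.52e+10 = 1.74783e-07
sqrt(12*rho/E) = sqrt(1.74783e-07) = 0.000418071
c^2/(2*pi*h) = 343^2/(2*pi*0.0433) = 432435
fc = 432435 * 0.000418071 = 180.79 Hz


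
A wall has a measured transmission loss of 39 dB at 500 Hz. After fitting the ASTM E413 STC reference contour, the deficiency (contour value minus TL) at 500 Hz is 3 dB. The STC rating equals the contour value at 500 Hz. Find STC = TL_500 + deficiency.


By ASTM E413, STC = value of the fitted reference contour at 500 Hz.
Contour value at 500 Hz = TL_500 + deficiency = 39 + 3 = 42
STC = 42


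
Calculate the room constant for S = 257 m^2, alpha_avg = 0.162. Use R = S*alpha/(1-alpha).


R = 257 * 0.162 / (1 - 0.162) = 49.683 m^2


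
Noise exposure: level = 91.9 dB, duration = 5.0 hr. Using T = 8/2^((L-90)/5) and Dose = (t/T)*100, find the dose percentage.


T_allowed = 8 / 2^((91.9 - 90)/5) = 6.1475 hr
Dose = 5.0 / 6.1475 * 100 = 81.334 %


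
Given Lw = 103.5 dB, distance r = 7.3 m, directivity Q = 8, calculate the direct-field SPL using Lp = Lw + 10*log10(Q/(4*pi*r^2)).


4*pi*r^2 = 4*pi*7.3^2 = 669.662 m^2
Q / (4*pi*r^2) = 8 / 669.662 = 0.0119463
Lp = 103.5 + 10*log10(0.0119463) = 84.272 dB


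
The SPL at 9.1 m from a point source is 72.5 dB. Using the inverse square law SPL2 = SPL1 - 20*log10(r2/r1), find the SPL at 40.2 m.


r2/r1 = 40.2/9.1 = 4.41758
Correction = 20*log10(4.41758) = 12.9037 dB
SPL2 = 72.5 - 12.9037 = 59.596 dB


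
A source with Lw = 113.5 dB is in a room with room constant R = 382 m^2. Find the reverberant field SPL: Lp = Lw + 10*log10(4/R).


4/R = 4/382 = 0.0104712
Lp = 113.5 + 10*log10(0.0104712) = 93.7 dB


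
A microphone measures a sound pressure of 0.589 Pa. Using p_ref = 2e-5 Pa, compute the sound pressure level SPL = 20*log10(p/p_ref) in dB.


p / p_ref = 0.589 / 2e-5 = 29450
SPL = 20 * log10(29450) = 89.382 dB


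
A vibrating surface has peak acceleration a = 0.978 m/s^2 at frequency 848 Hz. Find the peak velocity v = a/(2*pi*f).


omega = 2*pi*f = 2*pi*848 = 5328.14 rad/s
v = a / omega = 0.978 / 5328.14 = 0.00018355 m/s


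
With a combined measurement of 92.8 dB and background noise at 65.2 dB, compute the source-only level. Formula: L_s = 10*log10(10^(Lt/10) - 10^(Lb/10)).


10^(92.8/10) = 1.90546e+09
10^(65.2/10) = 3.31131e+06
Difference = 1.90546e+09 - 3.31131e+06 = 1.90215e+09
L_source = 10*log10(1.90215e+09) = 92.792 dB


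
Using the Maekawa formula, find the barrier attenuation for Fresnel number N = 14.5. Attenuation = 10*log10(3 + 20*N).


3 + 20*N = 3 + 20*14.5 = 293
Att = 10*log10(293) = 24.669 dB


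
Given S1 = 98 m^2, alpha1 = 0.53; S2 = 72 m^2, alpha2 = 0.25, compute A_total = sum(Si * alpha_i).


98 * 0.53 = 51.94
72 * 0.25 = 18
A_total = 51.94 + 18 = 69.94 m^2


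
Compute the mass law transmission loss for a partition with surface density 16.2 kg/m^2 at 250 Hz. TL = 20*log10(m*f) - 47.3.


m * f = 16.2 * 250 = 4050
20*log10(4050) = 72.1491 dB
TL = 72.1491 - 47.3 = 24.849 dB


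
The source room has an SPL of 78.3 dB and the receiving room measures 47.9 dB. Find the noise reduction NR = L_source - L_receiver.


NR = L_source - L_receiver (difference between source and receiving room levels)
NR = 78.3 - 47.9 = 30.4 dB


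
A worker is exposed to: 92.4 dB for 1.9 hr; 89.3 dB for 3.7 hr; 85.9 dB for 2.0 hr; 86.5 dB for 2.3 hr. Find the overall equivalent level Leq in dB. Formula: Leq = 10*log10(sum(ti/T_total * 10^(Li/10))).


T_total = 1.9 + 3.7 + 2.0 + 2.3 = 9.9 hr
(1.9/9.9) * 10^(92.4/10) = 3.33517e+08
(3.7/9.9) * 10^(89.3/10) = 3.18102e+08
(2.0/9.9) * 10^(85.9/10) = 7.8595e+07
(2.3/9.9) * 10^(86.5/10) = 1.03775e+08
Sum = 3.33517e+08 + 3.18102e+08 + 7.8595e+07 + 1.03775e+08 = 8.33989e+08
Leq = 10*log10(8.33989e+08) = 89.212 dB


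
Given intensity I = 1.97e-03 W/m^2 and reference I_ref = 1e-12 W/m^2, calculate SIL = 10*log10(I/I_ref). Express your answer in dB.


I / I_ref = 1.97e-03 / 1e-12 = 1.97e+09
SIL = 10 * log10(1.97e+09) = 92.945 dB


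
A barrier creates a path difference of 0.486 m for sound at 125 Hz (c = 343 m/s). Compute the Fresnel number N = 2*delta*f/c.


N = 2*delta*f/c = 2*delta/lambda, where lambda = c/f
lambda = 343 / 125 = 2.744 m
N = 2 * 0.486 / 2.744 = 0.35423


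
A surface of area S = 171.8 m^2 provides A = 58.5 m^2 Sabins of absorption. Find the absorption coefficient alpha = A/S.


Absorption coefficient = absorbed power / incident power
alpha = A / S = 58.5 / 171.8 = 0.34051


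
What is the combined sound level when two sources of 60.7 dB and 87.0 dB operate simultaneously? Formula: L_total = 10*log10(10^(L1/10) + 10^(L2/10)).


10^(60.7/10) = 1.1749e+06
10^(87.0/10) = 5.01187e+08
Sum = 1.1749e+06 + 5.01187e+08 = 5.02362e+08
L_total = 10*log10(5.02362e+08) = 87.01 dB


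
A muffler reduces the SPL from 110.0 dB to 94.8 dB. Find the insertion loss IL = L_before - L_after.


Insertion loss = SPL without muffler - SPL with muffler
IL = 110.0 - 94.8 = 15.2 dB


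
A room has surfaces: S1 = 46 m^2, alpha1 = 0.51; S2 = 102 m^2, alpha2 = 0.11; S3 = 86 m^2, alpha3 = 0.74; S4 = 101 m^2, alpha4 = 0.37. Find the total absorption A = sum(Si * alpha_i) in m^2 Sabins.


46 * 0.51 = 23.46
102 * 0.11 = 11.22
86 * 0.74 = 63.64
101 * 0.37 = 37.37
A_total = 23.46 + 11.22 + 63.64 + 37.37 = 135.69 m^2


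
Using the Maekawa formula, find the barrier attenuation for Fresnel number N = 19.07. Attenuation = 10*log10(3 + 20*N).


3 + 20*N = 3 + 20*19.07 = 384.4
Att = 10*log10(384.4) = 25.848 dB


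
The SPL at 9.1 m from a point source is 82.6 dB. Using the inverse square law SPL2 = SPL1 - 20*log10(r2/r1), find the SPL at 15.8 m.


r2/r1 = 15.8/9.1 = 1.73626
Correction = 20*log10(1.73626) = 4.7923 dB
SPL2 = 82.6 - 4.7923 = 77.808 dB


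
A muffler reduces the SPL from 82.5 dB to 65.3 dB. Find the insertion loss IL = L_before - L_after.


Insertion loss = SPL without muffler - SPL with muffler
IL = 82.5 - 65.3 = 17.2 dB


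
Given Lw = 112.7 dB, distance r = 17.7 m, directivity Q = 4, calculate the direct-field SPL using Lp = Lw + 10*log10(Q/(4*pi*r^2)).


4*pi*r^2 = 4*pi*17.7^2 = 3936.92 m^2
Q / (4*pi*r^2) = 4 / 3936.92 = 0.00101602
Lp = 112.7 + 10*log10(0.00101602) = 82.769 dB


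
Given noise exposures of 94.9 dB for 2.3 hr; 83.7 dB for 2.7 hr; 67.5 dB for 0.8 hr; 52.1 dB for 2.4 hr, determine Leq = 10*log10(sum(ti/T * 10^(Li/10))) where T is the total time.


T_total = 2.3 + 2.7 + 0.8 + 2.4 = 8.2 hr
(2.3/8.2) * 10^(94.9/10) = 8.6679e+08
(2.7/8.2) * 10^(83.7/10) = 7.7188e+07
(0.8/8.2) * 10^(67.5/10) = 548626
(2.4/8.2) * 10^(52.1/10) = 47467.6
Sum = 8.6679e+08 + 7.7188e+07 + 548626 + 47467.6 = 9.44574e+08
Leq = 10*log10(9.44574e+08) = 89.752 dB


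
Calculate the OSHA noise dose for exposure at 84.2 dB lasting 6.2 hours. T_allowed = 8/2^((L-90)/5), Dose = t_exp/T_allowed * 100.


T_allowed = 8 / 2^((84.2 - 90)/5) = 17.8766 hr
Dose = 6.2 / 17.8766 * 100 = 34.682 %


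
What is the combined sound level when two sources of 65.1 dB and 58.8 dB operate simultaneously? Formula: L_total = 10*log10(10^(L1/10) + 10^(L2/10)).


10^(65.1/10) = 3.23594e+06
10^(58.8/10) = 758578
Sum = 3.23594e+06 + 758578 = 3.99452e+06
L_total = 10*log10(3.99452e+06) = 66.015 dB


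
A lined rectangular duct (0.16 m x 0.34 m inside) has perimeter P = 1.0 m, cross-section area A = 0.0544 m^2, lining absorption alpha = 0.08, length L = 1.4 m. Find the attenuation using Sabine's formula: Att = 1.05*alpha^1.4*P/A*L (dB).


alpha^1.4 = 0.08^1.4 = 0.029129
Attenuation rate = 1.05 * alpha^1.4 * P / A
= 1.05 * 0.029129 * 1.0 / 0.0544 = 0.562233 dB/m
Total Att = 0.562233 * 1.4 = 0.78713 dB


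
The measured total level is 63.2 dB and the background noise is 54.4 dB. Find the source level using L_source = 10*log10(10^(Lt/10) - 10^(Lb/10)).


10^(63.2/10) = 2.0893e+06
10^(54.4/10) = 275423
Difference = 2.0893e+06 - 275423 = 1.81388e+06
L_source = 10*log10(1.81388e+06) = 62.586 dB


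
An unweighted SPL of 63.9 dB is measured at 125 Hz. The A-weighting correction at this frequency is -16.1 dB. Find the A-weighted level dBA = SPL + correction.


A-weighting table: 125 Hz -> -16.1 dB correction
SPL_A = SPL + correction = 63.9 + (-16.1) = 47.8 dBA


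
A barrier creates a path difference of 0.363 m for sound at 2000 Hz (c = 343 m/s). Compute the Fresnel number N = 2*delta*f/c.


N = 2*delta*f/c = 2*delta/lambda, where lambda = c/f
lambda = 343 / 2000 = 0.1715 m
N = 2 * 0.363 / 0.1715 = 4.2332


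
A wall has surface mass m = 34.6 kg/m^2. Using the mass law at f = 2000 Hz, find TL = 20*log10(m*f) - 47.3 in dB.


m * f = 34.6 * 2000 = 69200
20*log10(69200) = 96.8021 dB
TL = 96.8021 - 47.3 = 49.502 dB


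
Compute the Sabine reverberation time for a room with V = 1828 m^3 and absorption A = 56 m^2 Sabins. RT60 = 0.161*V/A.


RT60 = 0.161 * 1828 / 56 = 5.2555 s


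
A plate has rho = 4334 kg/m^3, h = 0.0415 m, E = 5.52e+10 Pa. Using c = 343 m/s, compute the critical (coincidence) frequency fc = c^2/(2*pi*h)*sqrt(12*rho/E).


12*rho/E = 12*4334/5.52e+10 = 9.42174e-07
sqrt(12*rho/E) = sqrt(9.42174e-07) = 0.000970656
c^2/(2*pi*h) = 343^2/(2*pi*0.0415) = 451191
fc = 451191 * 0.000970656 = 437.95 Hz


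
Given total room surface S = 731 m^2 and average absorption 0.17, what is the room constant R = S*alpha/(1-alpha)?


R = 731 * 0.17 / (1 - 0.17) = 149.72 m^2


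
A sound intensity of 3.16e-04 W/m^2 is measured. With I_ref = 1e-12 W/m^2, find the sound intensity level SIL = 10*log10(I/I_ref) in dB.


I / I_ref = 3.16e-04 / 1e-12 = 3.16e+08
SIL = 10 * log10(3.16e+08) = 84.997 dB


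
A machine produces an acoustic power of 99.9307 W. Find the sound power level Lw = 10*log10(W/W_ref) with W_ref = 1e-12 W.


W / W_ref = 99.9307 / 1e-12 = 9.99307e+13
Lw = 10 * log10(9.99307e+13) = 140 dB


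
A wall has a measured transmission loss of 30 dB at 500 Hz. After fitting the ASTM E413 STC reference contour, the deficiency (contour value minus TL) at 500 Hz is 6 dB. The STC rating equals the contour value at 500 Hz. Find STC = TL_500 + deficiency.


By ASTM E413, STC = value of the fitted reference contour at 500 Hz.
Contour value at 500 Hz = TL_500 + deficiency = 30 + 6 = 36
STC = 36


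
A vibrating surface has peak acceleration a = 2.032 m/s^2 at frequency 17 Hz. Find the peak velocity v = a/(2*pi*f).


omega = 2*pi*f = 2*pi*17 = 106.814 rad/s
v = a / omega = 2.032 / 106.814 = 0.019024 m/s


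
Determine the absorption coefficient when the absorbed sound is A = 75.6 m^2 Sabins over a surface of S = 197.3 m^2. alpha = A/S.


Absorption coefficient = absorbed power / incident power
alpha = A / S = 75.6 / 197.3 = 0.38317


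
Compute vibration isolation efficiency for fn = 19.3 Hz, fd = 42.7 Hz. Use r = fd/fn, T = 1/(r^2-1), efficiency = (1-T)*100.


r = 42.7 / 19.3 = 2.21244
r^2 - 1 = 2.21244^2 - 1 = 3.89489
T = 1/3.89489 = 0.256747
Efficiency = (1 - 0.256747)*100 = 74.325 %


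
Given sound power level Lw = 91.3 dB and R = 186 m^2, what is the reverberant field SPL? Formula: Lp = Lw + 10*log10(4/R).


4/R = 4/186 = 0.0215054
Lp = 91.3 + 10*log10(0.0215054) = 74.625 dB


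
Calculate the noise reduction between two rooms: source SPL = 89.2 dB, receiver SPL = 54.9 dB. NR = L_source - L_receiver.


NR = L_source - L_receiver (difference between source and receiving room levels)
NR = 89.2 - 54.9 = 34.3 dB


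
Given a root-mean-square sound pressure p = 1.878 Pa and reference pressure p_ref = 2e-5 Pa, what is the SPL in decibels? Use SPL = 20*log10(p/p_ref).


p / p_ref = 1.878 / 2e-5 = 93900
SPL = 20 * log10(93900) = 99.453 dB


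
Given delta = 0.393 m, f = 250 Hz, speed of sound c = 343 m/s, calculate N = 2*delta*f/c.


N = 2*delta*f/c = 2*delta/lambda, where lambda = c/f
lambda = 343 / 250 = 1.372 m
N = 2 * 0.393 / 1.372 = 0.57289


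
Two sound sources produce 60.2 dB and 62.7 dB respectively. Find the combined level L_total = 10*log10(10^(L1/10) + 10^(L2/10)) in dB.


10^(60.2/10) = 1.04713e+06
10^(62.7/10) = 1.86209e+06
Sum = 1.04713e+06 + 1.86209e+06 = 2.90922e+06
L_total = 10*log10(2.90922e+06) = 64.638 dB


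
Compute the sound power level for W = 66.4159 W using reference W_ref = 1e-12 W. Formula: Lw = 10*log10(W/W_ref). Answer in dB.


W / W_ref = 66.4159 / 1e-12 = 6.64159e+13
Lw = 10 * log10(6.64159e+13) = 138.22 dB


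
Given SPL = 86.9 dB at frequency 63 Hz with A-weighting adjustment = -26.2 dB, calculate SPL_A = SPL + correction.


A-weighting table: 63 Hz -> -26.2 dB correction
SPL_A = SPL + correction = 86.9 + (-26.2) = 60.7 dBA


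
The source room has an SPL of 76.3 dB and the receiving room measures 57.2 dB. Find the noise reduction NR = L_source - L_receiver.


NR = L_source - L_receiver (difference between source and receiving room levels)
NR = 76.3 - 57.2 = 19.1 dB


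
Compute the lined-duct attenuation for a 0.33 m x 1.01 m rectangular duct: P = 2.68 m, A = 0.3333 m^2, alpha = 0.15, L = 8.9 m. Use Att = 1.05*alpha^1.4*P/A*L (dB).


alpha^1.4 = 0.15^1.4 = 0.0702308
Attenuation rate = 1.05 * alpha^1.4 * P / A
= 1.05 * 0.0702308 * 2.68 / 0.3333 = 0.592948 dB/m
Total Att = 0.592948 * 8.9 = 5.2772 dB


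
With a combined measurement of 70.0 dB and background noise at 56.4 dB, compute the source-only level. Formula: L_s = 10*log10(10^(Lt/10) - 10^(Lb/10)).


10^(70.0/10) = 1e+07
10^(56.4/10) = 436516
Difference = 1e+07 - 436516 = 9.56348e+06
L_source = 10*log10(9.56348e+06) = 69.806 dB


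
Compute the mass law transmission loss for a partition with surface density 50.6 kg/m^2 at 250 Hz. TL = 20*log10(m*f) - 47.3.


m * f = 50.6 * 250 = 12650
20*log10(12650) = 82.0418 dB
TL = 82.0418 - 47.3 = 34.742 dB


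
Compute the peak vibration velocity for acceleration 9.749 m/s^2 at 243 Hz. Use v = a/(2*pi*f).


omega = 2*pi*f = 2*pi*243 = 1526.81 rad/s
v = a / omega = 9.749 / 1526.81 = 0.0063852 m/s


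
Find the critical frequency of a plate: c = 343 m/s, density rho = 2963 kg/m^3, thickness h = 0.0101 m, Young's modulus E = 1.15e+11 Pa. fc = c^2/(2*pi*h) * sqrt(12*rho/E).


12*rho/E = 12*2963/1.15e+11 = 3.09183e-07
sqrt(12*rho/E) = sqrt(3.09183e-07) = 0.000556042
c^2/(2*pi*h) = 343^2/(2*pi*0.0101) = 1.8539e+06
fc = 1.8539e+06 * 0.000556042 = 1030.8 Hz


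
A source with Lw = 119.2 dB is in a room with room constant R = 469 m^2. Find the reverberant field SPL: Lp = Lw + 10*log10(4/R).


4/R = 4/469 = 0.00852878
Lp = 119.2 + 10*log10(0.00852878) = 98.509 dB


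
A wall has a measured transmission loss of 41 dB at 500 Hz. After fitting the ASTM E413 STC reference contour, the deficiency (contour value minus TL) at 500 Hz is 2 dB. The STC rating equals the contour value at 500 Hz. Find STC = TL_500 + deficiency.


By ASTM E413, STC = value of the fitted reference contour at 500 Hz.
Contour value at 500 Hz = TL_500 + deficiency = 41 + 2 = 43
STC = 43


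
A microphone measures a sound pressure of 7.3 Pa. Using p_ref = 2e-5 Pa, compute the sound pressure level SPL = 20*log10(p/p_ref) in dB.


p / p_ref = 7.3 / 2e-5 = 365000
SPL = 20 * log10(365000) = 111.25 dB


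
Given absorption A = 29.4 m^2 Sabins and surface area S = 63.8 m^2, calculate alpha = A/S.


Absorption coefficient = absorbed power / incident power
alpha = A / S = 29.4 / 63.8 = 0.46082


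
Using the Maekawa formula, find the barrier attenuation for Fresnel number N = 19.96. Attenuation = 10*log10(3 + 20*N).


3 + 20*N = 3 + 20*19.96 = 402.2
Att = 10*log10(402.2) = 26.044 dB


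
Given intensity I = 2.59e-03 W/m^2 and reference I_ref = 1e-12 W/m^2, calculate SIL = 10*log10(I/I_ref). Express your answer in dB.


I / I_ref = 2.59e-03 / 1e-12 = 2.59e+09
SIL = 10 * log10(2.59e+09) = 94.133 dB


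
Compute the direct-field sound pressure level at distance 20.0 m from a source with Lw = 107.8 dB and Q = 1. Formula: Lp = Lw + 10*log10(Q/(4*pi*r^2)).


4*pi*r^2 = 4*pi*20.0^2 = 5026.55 m^2
Q / (4*pi*r^2) = 1 / 5026.55 = 0.000198944
Lp = 107.8 + 10*log10(0.000198944) = 70.787 dB


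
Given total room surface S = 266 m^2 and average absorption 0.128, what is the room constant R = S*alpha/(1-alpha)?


R = 266 * 0.128 / (1 - 0.128) = 39.046 m^2


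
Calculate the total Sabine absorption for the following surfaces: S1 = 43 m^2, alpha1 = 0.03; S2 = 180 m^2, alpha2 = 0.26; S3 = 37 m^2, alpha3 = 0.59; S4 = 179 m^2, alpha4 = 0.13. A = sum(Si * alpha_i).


43 * 0.03 = 1.29
180 * 0.26 = 46.8
37 * 0.59 = 21.83
179 * 0.13 = 23.27
A_total = 1.29 + 46.8 + 21.83 + 23.27 = 93.19 m^2


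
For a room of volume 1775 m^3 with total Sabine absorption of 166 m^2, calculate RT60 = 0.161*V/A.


RT60 = 0.161 * 1775 / 166 = 1.7215 s


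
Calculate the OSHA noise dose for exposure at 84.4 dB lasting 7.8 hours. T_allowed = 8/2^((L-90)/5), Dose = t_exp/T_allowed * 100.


T_allowed = 8 / 2^((84.4 - 90)/5) = 17.3878 hr
Dose = 7.8 / 17.3878 * 100 = 44.859 %


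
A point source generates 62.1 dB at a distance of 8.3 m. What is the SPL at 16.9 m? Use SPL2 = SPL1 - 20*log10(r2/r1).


r2/r1 = 16.9/8.3 = 2.03614
Correction = 20*log10(2.03614) = 6.17615 dB
SPL2 = 62.1 - 6.17615 = 55.924 dB


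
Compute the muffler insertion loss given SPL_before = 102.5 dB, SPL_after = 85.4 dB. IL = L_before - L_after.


Insertion loss = SPL without muffler - SPL with muffler
IL = 102.5 - 85.4 = 17.1 dB


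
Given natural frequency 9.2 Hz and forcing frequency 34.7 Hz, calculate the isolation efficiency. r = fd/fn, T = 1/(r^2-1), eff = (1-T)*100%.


r = 34.7 / 9.2 = 3.77174
r^2 - 1 = 3.77174^2 - 1 = 13.226
T = 1/13.226 = 0.0756086
Efficiency = (1 - 0.0756086)*100 = 92.439 %


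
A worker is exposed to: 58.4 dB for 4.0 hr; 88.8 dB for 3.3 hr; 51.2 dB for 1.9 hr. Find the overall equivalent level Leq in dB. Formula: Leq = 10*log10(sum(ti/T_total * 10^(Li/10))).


T_total = 4.0 + 3.3 + 1.9 = 9.2 hr
(4.0/9.2) * 10^(58.4/10) = 300796
(3.3/9.2) * 10^(88.8/10) = 2.72098e+08
(1.9/9.2) * 10^(51.2/10) = 27224.9
Sum = 300796 + 2.72098e+08 + 27224.9 = 2.72426e+08
Leq = 10*log10(2.72426e+08) = 84.352 dB


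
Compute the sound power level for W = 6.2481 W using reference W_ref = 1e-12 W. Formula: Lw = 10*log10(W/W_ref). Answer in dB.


W / W_ref = 6.2481 / 1e-12 = 6.2481e+12
Lw = 10 * log10(6.2481e+12) = 127.96 dB


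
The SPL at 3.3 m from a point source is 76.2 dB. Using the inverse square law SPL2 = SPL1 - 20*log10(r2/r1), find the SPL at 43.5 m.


r2/r1 = 43.5/3.3 = 13.1818
Correction = 20*log10(13.1818) = 22.3995 dB
SPL2 = 76.2 - 22.3995 = 53.8 dB


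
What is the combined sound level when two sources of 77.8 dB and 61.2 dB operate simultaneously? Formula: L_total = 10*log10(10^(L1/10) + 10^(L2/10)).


10^(77.8/10) = 6.0256e+07
10^(61.2/10) = 1.31826e+06
Sum = 6.0256e+07 + 1.31826e+06 = 6.15743e+07
L_total = 10*log10(6.15743e+07) = 77.894 dB


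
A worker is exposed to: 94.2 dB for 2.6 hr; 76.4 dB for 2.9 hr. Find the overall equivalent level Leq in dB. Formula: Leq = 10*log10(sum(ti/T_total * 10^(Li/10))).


T_total = 2.6 + 2.9 = 5.5 hr
(2.6/5.5) * 10^(94.2/10) = 1.2434e+09
(2.9/5.5) * 10^(76.4/10) = 2.30163e+07
Sum = 1.2434e+09 + 2.30163e+07 = 1.26642e+09
Leq = 10*log10(1.26642e+09) = 91.026 dB


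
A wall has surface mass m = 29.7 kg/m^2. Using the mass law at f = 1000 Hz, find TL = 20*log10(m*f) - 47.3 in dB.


m * f = 29.7 * 1000 = 29700
20*log10(29700) = 89.4551 dB
TL = 89.4551 - 47.3 = 42.155 dB


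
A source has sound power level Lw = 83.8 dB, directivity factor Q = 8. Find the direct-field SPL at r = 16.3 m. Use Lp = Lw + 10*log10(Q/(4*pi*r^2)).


4*pi*r^2 = 4*pi*16.3^2 = 3338.76 m^2
Q / (4*pi*r^2) = 8 / 3338.76 = 0.0023961
Lp = 83.8 + 10*log10(0.0023961) = 57.595 dB
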